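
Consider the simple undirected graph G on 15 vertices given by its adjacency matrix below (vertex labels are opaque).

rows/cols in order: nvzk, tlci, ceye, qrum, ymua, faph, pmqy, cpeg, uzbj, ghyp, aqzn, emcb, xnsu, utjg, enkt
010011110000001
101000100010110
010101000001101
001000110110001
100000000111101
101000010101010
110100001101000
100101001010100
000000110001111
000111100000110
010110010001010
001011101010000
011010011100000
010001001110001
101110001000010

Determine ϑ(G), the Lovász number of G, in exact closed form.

N(utjg) = {tlci, faph, uzbj, ghyp, aqzn, enkt}, |N(utjg)| = 6.
N(faph) = {nvzk, ceye, cpeg, ghyp, emcb, utjg}, |N(faph)| = 6.
N(ghyp) = {qrum, ymua, faph, pmqy, xnsu, utjg}, |N(ghyp)| = 6.
Vertex uzbj has 6 neighbors: pmqy, cpeg, emcb, xnsu, utjg, enkt.
Every vertex has degree 6 (N=15); Kneser-type, 2-subsets of [6].
spec(A) ≈ [6.0, 1.0, -3.0] (distinct, 4 d.p.).
Lovász (edge-transitive): ϑ = −15·(-3)/((6)−(-3)) = 5.
≈ 5.0000000 (to 7 d.p.).

5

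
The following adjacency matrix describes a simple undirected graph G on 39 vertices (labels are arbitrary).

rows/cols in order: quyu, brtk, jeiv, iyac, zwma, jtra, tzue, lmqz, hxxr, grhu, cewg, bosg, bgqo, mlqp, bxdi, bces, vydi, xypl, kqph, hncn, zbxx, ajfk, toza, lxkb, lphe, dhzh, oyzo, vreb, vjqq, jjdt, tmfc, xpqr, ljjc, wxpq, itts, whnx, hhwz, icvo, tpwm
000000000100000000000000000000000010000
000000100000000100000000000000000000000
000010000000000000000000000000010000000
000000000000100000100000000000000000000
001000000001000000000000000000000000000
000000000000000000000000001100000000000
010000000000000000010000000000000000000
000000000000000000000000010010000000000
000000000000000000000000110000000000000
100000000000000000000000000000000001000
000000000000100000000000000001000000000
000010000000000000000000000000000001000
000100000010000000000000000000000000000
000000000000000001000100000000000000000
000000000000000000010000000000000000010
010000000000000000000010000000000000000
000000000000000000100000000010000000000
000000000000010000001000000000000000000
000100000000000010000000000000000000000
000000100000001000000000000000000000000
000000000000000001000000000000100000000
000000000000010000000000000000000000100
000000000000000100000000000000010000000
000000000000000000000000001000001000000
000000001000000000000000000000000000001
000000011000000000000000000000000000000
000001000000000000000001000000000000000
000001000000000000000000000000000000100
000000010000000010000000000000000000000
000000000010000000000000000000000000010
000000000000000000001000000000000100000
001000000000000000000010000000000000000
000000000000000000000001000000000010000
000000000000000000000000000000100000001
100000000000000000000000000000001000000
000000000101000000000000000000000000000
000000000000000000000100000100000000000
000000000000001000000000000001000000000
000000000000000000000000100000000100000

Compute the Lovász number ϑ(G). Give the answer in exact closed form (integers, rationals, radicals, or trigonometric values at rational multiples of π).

N(hhwz) = {ajfk, vreb}, |N(hhwz)| = 2.
Vertex bgqo has 2 neighbors: iyac, cewg.
deg(brtk) = 2; N(brtk) = {tzue, bces}.
N(mlqp) = {xypl, ajfk}, |N(mlqp)| = 2.
G on 39 vertices is 2-regular; this is C_{39}, the 39-cycle.
Distinct eigenvalues (to 3 d.p.): [2.0, 1.974, 1.897, 1.771, 1.599, 1.385, 1.136, 0.857, 0.556, 0.241, -0.081, -0.4, -0.709, -1.0, -1.265, -1.497, -1.69, -1.84, -1.942, -1.994].
ϑ = −N·λ_min/(λ_max−λ_min) = −39·(-2*cos(pi/39))/(2−(-2*cos(pi/39))) = 39*cos(pi/39)/(cos(pi/39) + 1).
= 19.4683… (decimal).
Lovász sandwich 19 ≤ 39*cos(pi/39)/(cos(pi/39) + 1) ≤ 20: both strict.

39*cos(pi/39)/(cos(pi/39) + 1)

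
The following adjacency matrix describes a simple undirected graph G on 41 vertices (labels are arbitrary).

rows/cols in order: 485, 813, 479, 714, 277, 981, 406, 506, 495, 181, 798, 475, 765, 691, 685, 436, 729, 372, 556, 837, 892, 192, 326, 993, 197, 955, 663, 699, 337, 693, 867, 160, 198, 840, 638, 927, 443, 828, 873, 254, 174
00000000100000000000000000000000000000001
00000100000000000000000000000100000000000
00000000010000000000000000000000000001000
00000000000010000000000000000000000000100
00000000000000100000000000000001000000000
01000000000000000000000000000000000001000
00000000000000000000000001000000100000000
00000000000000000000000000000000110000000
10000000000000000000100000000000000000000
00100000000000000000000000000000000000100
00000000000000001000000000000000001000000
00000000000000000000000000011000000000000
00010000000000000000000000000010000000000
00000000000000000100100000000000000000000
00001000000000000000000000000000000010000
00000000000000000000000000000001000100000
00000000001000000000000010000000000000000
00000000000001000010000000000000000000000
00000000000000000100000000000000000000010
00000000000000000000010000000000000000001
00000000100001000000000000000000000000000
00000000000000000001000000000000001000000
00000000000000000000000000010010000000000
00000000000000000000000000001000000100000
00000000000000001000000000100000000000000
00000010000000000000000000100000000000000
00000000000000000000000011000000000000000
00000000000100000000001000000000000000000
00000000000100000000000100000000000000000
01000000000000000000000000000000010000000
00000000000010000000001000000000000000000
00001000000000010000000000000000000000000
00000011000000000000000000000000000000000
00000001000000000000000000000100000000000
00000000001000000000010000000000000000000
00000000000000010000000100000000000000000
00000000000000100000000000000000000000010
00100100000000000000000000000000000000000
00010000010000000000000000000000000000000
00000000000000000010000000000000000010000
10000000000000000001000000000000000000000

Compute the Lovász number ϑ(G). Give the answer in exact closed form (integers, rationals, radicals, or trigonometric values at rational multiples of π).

41*cos(pi/41)/(cos(pi/41) + 1)

deg(927) = 2; N(927) = {436, 993}.
Vertex 813 has 2 neighbors: 981, 693.
N(556) = {372, 254}, |N(556)| = 2.
N(867) = {765, 326}, |N(867)| = 2.
deg(v) = 2 for all v (|V|=41); connected 2-regular on 41 ⇒ C_{41}.
Distinct eigenvalues (to 6 d.p.): [2.0, 1.976561, 1.906793, 1.792331, 1.635859, 1.441043, 1.212451, 0.95544, 0.676034, 0.380782, 0.076605, -0.229367, -0.529963, -0.818137, -1.087135, -1.330651, -1.542978, -1.719139, -1.855005, -1.947391, -1.994132].
λ_max=2, λ_min=-2*cos(pi/41); ϑ = −41·λ_min/(λ_max−λ_min) = 41*cos(pi/41)/(cos(pi/41) + 1).
Numerically 20.469880274.
Sandwich: α(G)=20 ≤ ϑ(G)=41*cos(pi/41)/(cos(pi/41) + 1) ≤ χ(Ḡ)=21 (both strict).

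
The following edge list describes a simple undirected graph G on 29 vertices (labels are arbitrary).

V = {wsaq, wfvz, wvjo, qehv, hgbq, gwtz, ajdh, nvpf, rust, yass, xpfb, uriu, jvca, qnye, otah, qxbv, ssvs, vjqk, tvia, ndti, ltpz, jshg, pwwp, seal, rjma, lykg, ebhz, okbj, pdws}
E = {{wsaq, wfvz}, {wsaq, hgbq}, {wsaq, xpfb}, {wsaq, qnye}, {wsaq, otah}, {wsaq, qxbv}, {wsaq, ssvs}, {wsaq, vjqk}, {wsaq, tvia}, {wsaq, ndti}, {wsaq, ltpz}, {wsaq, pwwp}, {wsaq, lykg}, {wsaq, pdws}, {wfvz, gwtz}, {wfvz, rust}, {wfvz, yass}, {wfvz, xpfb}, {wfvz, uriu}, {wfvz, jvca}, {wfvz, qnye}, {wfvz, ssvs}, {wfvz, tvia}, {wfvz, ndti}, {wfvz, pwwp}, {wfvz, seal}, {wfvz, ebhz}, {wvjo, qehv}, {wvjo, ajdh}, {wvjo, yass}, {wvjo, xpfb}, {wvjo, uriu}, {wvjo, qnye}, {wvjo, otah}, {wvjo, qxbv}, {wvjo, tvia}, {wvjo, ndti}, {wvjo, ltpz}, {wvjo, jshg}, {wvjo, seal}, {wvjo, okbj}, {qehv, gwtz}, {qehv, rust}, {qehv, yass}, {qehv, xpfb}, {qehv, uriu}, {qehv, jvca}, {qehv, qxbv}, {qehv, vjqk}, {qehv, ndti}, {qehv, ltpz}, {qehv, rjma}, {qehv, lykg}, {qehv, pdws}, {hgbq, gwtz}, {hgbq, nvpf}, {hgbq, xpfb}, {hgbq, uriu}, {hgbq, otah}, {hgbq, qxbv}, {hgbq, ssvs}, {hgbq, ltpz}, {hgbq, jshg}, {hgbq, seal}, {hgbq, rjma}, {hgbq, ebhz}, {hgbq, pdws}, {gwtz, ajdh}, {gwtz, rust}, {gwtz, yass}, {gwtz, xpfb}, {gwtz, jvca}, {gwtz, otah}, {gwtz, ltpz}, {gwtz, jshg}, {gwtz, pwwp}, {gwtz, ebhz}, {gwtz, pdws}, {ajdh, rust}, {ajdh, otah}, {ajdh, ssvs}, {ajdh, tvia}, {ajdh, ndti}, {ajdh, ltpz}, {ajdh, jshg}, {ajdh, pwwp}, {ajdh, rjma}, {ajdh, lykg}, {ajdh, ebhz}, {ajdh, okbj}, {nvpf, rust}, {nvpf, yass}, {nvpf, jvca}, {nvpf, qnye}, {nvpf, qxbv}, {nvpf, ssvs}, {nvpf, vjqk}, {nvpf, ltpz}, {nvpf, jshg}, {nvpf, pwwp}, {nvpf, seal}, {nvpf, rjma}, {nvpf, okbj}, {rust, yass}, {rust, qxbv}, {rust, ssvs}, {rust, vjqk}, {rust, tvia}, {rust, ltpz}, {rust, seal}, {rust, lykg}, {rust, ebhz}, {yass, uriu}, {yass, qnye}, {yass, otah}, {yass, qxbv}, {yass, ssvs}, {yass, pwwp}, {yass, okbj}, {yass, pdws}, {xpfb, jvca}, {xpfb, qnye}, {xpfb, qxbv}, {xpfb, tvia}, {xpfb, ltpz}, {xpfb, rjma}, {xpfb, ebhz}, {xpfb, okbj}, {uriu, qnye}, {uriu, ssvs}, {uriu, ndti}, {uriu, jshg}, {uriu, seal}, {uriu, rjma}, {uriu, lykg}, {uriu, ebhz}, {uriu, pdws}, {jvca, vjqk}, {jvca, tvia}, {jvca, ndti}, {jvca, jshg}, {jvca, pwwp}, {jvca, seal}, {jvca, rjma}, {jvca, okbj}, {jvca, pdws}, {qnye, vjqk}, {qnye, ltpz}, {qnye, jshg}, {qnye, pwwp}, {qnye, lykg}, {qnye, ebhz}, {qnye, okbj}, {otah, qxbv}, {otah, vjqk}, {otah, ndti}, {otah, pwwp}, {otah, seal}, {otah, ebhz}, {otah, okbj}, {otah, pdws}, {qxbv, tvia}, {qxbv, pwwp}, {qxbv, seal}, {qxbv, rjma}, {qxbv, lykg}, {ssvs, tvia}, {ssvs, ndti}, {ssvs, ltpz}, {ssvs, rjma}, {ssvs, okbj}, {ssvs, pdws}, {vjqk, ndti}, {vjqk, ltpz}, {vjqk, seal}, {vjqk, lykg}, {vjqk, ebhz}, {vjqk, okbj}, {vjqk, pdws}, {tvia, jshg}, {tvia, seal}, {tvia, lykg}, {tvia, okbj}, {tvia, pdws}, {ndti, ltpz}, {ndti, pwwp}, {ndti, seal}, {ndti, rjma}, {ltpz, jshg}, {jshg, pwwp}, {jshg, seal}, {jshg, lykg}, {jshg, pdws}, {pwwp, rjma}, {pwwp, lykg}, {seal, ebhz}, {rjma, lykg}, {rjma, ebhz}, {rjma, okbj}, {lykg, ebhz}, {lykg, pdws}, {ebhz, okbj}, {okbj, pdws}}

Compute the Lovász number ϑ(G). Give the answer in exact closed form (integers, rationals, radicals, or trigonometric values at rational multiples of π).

deg(jshg) = 14; N(jshg) = {wvjo, hgbq, gwtz, ajdh, nvpf, uriu, jvca, qnye, tvia, ltpz, pwwp, seal, lykg, pdws}.
N(hgbq) = {wsaq, gwtz, nvpf, xpfb, uriu, otah, qxbv, ssvs, ltpz, jshg, seal, rjma, ebhz, pdws}, |N(hgbq)| = 14.
N(ssvs) = {wsaq, wfvz, hgbq, ajdh, nvpf, rust, yass, uriu, tvia, ndti, ltpz, rjma, okbj, pdws}, |N(ssvs)| = 14.
N(wvjo) = {qehv, ajdh, yass, xpfb, uriu, qnye, otah, qxbv, tvia, ndti, ltpz, jshg, seal, okbj}, |N(wvjo)| = 14.
deg(v) = 14 for all v (|V|=29); strongly regular (29,14,6,7).
A has 3 distinct eigenvalues ≈ [14.0, 2.19258, -3.19258].
ϑ = −N·λ_min/(λ_max−λ_min) = −29·(-sqrt(29)/2 - 1/2)/(14−(-sqrt(29)/2 - 1/2)) = sqrt(29).
ϑ(G) ≈ 5.38516.

sqrt(29)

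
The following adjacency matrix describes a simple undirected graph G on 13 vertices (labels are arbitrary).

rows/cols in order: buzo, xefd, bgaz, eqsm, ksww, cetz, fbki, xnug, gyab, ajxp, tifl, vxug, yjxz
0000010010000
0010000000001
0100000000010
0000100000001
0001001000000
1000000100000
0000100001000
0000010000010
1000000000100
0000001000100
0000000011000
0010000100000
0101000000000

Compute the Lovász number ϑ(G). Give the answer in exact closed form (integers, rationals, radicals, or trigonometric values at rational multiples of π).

Vertex fbki has 2 neighbors: ksww, ajxp.
deg(ksww) = 2; N(ksww) = {eqsm, fbki}.
Vertex cetz has 2 neighbors: buzo, xnug.
Vertex ajxp has 2 neighbors: fbki, tifl.
Every vertex has degree 2 (N=13); the odd cycle C_{13}.
spec(A) ≈ [2.0, 1.771, 1.136, 0.241, -0.709, -1.497, -1.942] (distinct, 3 d.p.).
−13·(-2*cos(pi/13)) / ((2)−(-2*cos(pi/13))) = 13*cos(pi/13)/(cos(pi/13) + 1) = ϑ(G).
ϑ(G) ≈ 6.4041686.
Check 6 ≤ 13*cos(pi/13)/(cos(pi/13) + 1) ≤ 7: both strict.

13*cos(pi/13)/(cos(pi/13) + 1)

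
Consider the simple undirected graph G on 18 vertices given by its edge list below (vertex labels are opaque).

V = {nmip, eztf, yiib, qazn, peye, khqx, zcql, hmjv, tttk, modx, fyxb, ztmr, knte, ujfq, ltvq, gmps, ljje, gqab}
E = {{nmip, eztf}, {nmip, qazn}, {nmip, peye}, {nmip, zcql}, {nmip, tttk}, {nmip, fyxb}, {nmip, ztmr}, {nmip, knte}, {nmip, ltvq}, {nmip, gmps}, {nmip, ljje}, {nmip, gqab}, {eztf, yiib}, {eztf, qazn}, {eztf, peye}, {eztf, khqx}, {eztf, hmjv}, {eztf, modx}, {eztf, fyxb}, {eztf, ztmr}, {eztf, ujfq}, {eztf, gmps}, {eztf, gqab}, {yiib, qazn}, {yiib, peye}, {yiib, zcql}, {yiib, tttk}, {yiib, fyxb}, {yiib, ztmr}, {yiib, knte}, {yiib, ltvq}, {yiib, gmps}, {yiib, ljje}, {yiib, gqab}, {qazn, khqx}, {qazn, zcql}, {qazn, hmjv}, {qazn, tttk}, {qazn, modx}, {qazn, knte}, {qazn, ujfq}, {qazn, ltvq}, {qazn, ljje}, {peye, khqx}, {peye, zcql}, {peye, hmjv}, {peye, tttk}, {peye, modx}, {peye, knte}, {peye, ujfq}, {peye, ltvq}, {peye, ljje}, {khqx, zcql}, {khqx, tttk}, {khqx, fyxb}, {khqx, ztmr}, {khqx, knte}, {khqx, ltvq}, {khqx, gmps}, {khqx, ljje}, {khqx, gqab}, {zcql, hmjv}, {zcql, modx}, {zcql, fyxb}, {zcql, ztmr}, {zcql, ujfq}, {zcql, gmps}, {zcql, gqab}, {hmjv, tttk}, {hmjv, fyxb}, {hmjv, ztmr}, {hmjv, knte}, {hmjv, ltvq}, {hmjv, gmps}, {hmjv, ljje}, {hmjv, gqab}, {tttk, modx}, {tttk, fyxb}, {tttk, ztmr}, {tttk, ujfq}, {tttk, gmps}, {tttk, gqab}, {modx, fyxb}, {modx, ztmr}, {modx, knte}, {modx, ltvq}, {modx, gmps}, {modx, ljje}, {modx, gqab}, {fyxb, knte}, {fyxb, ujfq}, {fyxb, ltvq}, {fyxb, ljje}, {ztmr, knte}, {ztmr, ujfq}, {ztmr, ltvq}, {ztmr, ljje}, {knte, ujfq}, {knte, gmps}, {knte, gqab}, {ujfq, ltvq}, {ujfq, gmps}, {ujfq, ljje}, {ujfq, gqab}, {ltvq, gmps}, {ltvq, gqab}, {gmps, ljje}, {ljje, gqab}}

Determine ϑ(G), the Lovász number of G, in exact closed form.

Vertex qazn has 12 neighbors: nmip, eztf, yiib, khqx, zcql, hmjv, tttk, modx, knte, ujfq, ltvq, ljje.
deg(peye) = 12; N(peye) = {nmip, eztf, yiib, khqx, zcql, hmjv, tttk, modx, knte, ujfq, ltvq, ljje}.
Vertex fyxb has 12 neighbors: nmip, eztf, yiib, khqx, zcql, hmjv, tttk, modx, knte, ujfq, ltvq, ljje.
deg(modx) = 12; N(modx) = {eztf, qazn, peye, zcql, tttk, fyxb, ztmr, knte, ltvq, gmps, ljje, gqab}.
G = K_{6,6,6}: α = 6 = χ(Ḡ), so ϑ = 6.
ϑ(G) ≈ 6.00000000.
Lovász sandwich 6 ≤ 6 ≤ 6: collapsed.

6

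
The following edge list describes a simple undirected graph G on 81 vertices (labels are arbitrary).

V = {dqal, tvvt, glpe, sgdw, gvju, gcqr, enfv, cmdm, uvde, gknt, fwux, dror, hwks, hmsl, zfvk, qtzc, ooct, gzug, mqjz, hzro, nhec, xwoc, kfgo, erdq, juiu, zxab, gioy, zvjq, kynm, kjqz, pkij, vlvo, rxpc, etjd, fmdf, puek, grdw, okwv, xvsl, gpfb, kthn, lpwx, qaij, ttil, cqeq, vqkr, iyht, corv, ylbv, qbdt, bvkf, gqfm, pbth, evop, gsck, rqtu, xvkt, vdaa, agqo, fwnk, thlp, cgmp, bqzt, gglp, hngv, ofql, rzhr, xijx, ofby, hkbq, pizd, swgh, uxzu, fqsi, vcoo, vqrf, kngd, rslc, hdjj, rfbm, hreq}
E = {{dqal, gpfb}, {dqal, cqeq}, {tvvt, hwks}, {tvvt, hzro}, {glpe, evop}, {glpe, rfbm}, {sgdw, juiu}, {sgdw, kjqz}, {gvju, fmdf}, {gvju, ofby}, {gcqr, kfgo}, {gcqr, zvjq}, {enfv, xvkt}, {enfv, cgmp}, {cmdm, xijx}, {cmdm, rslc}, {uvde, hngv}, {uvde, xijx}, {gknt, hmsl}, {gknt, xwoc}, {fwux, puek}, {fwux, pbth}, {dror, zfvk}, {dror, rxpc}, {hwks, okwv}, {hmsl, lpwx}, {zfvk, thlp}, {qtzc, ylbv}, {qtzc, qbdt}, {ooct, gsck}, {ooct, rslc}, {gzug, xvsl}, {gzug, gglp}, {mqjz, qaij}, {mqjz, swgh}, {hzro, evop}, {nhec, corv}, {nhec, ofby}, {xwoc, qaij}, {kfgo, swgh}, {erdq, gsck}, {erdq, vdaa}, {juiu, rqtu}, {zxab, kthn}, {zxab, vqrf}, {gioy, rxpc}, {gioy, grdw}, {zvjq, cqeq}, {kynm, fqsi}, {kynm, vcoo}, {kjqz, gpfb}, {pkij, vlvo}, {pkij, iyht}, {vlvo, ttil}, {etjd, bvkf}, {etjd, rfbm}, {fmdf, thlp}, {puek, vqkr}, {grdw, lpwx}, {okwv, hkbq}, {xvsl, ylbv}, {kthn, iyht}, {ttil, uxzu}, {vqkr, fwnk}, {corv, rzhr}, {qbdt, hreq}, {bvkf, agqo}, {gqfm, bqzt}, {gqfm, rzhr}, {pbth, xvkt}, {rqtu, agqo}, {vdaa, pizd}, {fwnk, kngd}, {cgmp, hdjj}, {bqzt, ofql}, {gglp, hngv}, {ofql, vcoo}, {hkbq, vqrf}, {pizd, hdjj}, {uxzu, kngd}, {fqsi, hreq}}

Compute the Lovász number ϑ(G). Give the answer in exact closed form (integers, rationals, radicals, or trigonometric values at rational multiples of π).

N(tvvt) = {hwks, hzro}, |N(tvvt)| = 2.
N(nhec) = {corv, ofby}, |N(nhec)| = 2.
N(kfgo) = {gcqr, swgh}, |N(kfgo)| = 2.
deg(vlvo) = 2; N(vlvo) = {pkij, ttil}.
81-vertex 2-regular graph: connected 2-regular on 81 ⇒ C_{81}.
The 41 distinct eigenvalues: [2.0, 1.994, 1.976, 1.9461, 1.9045, 1.8514, 1.7873, 1.7123, 1.6271, 1.5321, 1.4279, 1.315, 1.1943, 1.0664, 0.9321, 0.7922, 0.6475, 0.4989, 0.3473, 0.1936, 0.0388, -0.1163, -0.2707, -0.4234, -0.5736, -0.7204, -0.8628, -1.0, -1.1312, -1.2556, -1.3725, -1.4811, -1.5808, -1.671, -1.7511, -1.8207, -1.8794, -1.9267, -1.9625, -1.9865, -1.9985].
ϑ = −N·λ_min/(λ_max−λ_min) = −81·(-2*cos(pi/81))/(2−(-2*cos(pi/81))) = 81*cos(pi/81)/(cos(pi/81) + 1).
= 40.484765… (decimal).
Lovász sandwich 40 ≤ 81*cos(pi/81)/(cos(pi/81) + 1) ≤ 41: both strict.

81*cos(pi/81)/(cos(pi/81) + 1)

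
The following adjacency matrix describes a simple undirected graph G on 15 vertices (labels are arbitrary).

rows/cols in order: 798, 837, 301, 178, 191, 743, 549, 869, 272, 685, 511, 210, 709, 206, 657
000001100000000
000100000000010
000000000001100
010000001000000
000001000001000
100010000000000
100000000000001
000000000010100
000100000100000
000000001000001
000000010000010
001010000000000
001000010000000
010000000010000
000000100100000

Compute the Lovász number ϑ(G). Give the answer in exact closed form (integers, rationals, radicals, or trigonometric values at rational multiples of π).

Vertex 685 has 2 neighbors: 272, 657.
N(657) = {549, 685}, |N(657)| = 2.
N(191) = {743, 210}, |N(191)| = 2.
Vertex 272 has 2 neighbors: 178, 685.
2-regular, N=15; the odd cycle C_{15}.
Distinct eigenvalues (to 3 d.p.): [2.0, 1.827, 1.338, 0.618, -0.209, -1.0, -1.618, -1.956].
−15·(-2*cos(pi/15)) / ((2)−(-2*cos(pi/15))) = 15*cos(pi/15)/(cos(pi/15) + 1) = ϑ(G).
ϑ(G) ≈ 7.417148248.
Check 7 ≤ 15*cos(pi/15)/(cos(pi/15) + 1) ≤ 8: both strict.

15*cos(pi/15)/(cos(pi/15) + 1)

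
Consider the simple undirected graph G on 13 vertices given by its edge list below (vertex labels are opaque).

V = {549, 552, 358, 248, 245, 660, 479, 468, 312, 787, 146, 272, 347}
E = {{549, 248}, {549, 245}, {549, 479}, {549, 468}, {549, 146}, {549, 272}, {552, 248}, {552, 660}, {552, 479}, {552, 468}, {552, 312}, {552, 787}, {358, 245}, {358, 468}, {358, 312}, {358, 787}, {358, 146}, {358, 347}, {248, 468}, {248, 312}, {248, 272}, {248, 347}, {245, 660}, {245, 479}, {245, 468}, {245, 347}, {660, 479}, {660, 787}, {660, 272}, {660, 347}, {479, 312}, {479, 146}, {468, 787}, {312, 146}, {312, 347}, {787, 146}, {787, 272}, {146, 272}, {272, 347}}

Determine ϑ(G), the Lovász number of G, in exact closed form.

deg(787) = 6; N(787) = {552, 358, 660, 468, 146, 272}.
deg(248) = 6; N(248) = {549, 552, 468, 312, 272, 347}.
N(468) = {549, 552, 358, 248, 245, 787}, |N(468)| = 6.
N(552) = {248, 660, 479, 468, 312, 787}, |N(552)| = 6.
G on 13 vertices is 6-regular; SR(13,6,2,3) — a Paley graph.
Distinct eigenvalues (to 5 d.p.): [6.0, 1.30278, -2.30278].
λ_max=6, λ_min=-sqrt(13)/2 - 1/2; ϑ = −13·λ_min/(λ_max−λ_min) = sqrt(13).
Numerically 3.605551275.

sqrt(13)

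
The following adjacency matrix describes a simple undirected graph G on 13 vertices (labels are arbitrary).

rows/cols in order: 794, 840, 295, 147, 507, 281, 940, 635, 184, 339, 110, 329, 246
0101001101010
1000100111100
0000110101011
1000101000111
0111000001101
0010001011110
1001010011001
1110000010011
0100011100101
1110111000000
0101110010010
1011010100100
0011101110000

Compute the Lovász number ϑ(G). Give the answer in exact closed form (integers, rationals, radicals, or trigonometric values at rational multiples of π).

Vertex 840 has 6 neighbors: 794, 507, 635, 184, 339, 110.
deg(295) = 6; N(295) = {507, 281, 635, 339, 329, 246}.
deg(184) = 6; N(184) = {840, 281, 940, 635, 110, 246}.
Vertex 246 has 6 neighbors: 295, 147, 507, 940, 635, 184.
deg(v) = 6 for all v (|V|=13); SR(13,6,2,3) — a Paley graph.
spec(A) ≈ [6.0, 1.302776, -2.302776] (distinct, 6 d.p.).
Lovász (edge-transitive): ϑ = −13·(-sqrt(13)/2 - 1/2)/((6)−(-sqrt(13)/2 - 1/2)) = sqrt(13).
= 3.60555128… (decimal).

sqrt(13)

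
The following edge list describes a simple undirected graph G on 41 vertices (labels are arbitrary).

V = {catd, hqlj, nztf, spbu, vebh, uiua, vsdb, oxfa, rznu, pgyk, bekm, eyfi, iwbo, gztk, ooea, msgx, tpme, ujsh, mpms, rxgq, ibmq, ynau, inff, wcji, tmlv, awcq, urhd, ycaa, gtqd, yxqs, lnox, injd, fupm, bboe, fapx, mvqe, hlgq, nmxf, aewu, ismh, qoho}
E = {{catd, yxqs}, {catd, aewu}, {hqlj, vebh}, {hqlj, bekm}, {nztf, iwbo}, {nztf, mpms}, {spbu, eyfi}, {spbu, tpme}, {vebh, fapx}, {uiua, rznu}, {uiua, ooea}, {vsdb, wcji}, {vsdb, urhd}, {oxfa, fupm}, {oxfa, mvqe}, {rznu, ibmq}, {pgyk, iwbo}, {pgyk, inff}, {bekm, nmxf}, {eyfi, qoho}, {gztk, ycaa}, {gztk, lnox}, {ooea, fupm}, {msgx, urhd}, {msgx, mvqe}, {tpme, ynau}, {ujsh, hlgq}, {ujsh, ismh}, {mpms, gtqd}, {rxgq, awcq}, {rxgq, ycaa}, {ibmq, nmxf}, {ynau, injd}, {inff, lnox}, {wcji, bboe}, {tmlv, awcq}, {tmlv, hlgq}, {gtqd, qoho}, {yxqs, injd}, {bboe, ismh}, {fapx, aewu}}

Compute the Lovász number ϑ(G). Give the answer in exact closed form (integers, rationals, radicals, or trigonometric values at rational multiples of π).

41*cos(pi/41)/(cos(pi/41) + 1)

deg(bekm) = 2; N(bekm) = {hqlj, nmxf}.
Vertex tpme has 2 neighbors: spbu, ynau.
Vertex gtqd has 2 neighbors: mpms, qoho.
deg(vsdb) = 2; N(vsdb) = {wcji, urhd}.
2-regular, N=41; this is C_{41}, the 41-cycle.
Distinct eigenvalues (to 5 d.p.): [2.0, 1.97656, 1.90679, 1.79233, 1.63586, 1.44104, 1.21245, 0.95544, 0.67603, 0.38078, 0.07661, -0.22937, -0.52996, -0.81814, -1.08714, -1.33065, -1.54298, -1.71914, -1.855, -1.94739, -1.99413].
Lovász (edge-transitive): ϑ = −41·(-2*cos(pi/41))/((2)−(-2*cos(pi/41))) = 41*cos(pi/41)/(cos(pi/41) + 1).
≈ 20.4698803 (to 7 d.p.).
Check 20 ≤ 41*cos(pi/41)/(cos(pi/41) + 1) ≤ 21: both strict.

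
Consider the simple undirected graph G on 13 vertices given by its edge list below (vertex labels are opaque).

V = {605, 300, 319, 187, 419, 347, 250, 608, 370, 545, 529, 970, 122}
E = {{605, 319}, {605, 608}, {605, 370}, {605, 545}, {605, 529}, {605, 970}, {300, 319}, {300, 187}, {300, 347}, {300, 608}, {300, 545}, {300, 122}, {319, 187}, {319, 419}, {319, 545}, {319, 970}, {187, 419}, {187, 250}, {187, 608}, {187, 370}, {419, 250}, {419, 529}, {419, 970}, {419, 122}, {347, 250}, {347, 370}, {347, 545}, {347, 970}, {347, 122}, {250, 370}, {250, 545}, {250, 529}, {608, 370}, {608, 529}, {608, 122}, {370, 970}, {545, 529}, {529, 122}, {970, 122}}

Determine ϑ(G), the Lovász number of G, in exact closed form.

N(605) = {319, 608, 370, 545, 529, 970}, |N(605)| = 6.
N(300) = {319, 187, 347, 608, 545, 122}, |N(300)| = 6.
N(370) = {605, 187, 347, 250, 608, 970}, |N(370)| = 6.
deg(319) = 6; N(319) = {605, 300, 187, 419, 545, 970}.
6-regular, N=13; Paley(13): SR with (k,λ,μ)=(6,2,3).
Distinct eigenvalues (to 3 d.p.): [6.0, 1.303, -2.303].
λ_max=6, λ_min=-sqrt(13)/2 - 1/2; ϑ = −13·λ_min/(λ_max−λ_min) = sqrt(13).
Numerically 3.605551275.

sqrt(13)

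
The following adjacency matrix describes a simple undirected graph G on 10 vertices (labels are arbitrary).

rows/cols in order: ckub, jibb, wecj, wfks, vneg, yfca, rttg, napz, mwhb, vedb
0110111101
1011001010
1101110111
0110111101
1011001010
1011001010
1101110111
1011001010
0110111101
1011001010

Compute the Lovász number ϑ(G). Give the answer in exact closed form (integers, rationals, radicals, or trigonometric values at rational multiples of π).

5

N(rttg) = {ckub, jibb, wfks, vneg, yfca, napz, mwhb, vedb}, |N(rttg)| = 8.
N(mwhb) = {jibb, wecj, vneg, yfca, rttg, napz, vedb}, |N(mwhb)| = 7.
Vertex ckub has 7 neighbors: jibb, wecj, vneg, yfca, rttg, napz, vedb.
deg(wfks) = 7; N(wfks) = {jibb, wecj, vneg, yfca, rttg, napz, vedb}.
3 parts of sizes [5, 3, 2]; α(G) = 5 = ϑ (perfect).
Numerically 5.00000.
Lovász sandwich 5 ≤ 5 ≤ 5: collapsed.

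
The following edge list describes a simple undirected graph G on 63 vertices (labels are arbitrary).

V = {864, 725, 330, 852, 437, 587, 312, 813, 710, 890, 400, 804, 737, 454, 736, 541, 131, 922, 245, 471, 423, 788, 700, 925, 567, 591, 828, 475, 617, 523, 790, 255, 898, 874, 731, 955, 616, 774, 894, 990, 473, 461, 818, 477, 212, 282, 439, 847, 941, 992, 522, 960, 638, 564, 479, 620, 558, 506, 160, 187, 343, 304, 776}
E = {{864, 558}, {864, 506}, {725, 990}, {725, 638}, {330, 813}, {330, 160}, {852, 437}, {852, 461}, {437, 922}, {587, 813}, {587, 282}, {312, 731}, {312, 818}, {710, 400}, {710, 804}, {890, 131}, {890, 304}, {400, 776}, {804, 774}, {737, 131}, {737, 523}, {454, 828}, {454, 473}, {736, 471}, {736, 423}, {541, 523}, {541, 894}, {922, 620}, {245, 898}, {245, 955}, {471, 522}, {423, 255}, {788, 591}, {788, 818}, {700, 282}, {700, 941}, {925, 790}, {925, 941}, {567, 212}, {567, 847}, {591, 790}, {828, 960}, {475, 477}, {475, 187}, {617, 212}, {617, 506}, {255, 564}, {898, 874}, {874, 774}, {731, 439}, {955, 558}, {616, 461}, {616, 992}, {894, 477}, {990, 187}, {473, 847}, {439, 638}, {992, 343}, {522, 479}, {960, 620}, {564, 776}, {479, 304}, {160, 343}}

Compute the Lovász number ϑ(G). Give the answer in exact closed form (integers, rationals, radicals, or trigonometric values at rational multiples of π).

63*cos(pi/63)/(cos(pi/63) + 1)

N(617) = {212, 506}, |N(617)| = 2.
Vertex 941 has 2 neighbors: 700, 925.
Vertex 564 has 2 neighbors: 255, 776.
deg(187) = 2; N(187) = {475, 990}.
deg(v) = 2 for all v (|V|=63); this is C_{63}, the 63-cycle.
The 32 distinct eigenvalues: [2.0, 1.99, 1.96, 1.911, 1.843, 1.756, 1.652, 1.532, 1.396, 1.247, 1.085, 0.912, 0.731, 0.542, 0.347, 0.149, -0.05, -0.249, -0.445, -0.637, -0.823, -1.0, -1.167, -1.323, -1.466, -1.594, -1.707, -1.802, -1.879, -1.938, -1.978, -1.998].
ϑ = −N·λ_min/(λ_max−λ_min) = −63·(-2*cos(pi/63))/(2−(-2*cos(pi/63))) = 63*cos(pi/63)/(cos(pi/63) + 1).
= 31.4804093… (decimal).
α=31, χ(Ḡ)=32; ϑ=63*cos(pi/63)/(cos(pi/63) + 1) lies between (both strict).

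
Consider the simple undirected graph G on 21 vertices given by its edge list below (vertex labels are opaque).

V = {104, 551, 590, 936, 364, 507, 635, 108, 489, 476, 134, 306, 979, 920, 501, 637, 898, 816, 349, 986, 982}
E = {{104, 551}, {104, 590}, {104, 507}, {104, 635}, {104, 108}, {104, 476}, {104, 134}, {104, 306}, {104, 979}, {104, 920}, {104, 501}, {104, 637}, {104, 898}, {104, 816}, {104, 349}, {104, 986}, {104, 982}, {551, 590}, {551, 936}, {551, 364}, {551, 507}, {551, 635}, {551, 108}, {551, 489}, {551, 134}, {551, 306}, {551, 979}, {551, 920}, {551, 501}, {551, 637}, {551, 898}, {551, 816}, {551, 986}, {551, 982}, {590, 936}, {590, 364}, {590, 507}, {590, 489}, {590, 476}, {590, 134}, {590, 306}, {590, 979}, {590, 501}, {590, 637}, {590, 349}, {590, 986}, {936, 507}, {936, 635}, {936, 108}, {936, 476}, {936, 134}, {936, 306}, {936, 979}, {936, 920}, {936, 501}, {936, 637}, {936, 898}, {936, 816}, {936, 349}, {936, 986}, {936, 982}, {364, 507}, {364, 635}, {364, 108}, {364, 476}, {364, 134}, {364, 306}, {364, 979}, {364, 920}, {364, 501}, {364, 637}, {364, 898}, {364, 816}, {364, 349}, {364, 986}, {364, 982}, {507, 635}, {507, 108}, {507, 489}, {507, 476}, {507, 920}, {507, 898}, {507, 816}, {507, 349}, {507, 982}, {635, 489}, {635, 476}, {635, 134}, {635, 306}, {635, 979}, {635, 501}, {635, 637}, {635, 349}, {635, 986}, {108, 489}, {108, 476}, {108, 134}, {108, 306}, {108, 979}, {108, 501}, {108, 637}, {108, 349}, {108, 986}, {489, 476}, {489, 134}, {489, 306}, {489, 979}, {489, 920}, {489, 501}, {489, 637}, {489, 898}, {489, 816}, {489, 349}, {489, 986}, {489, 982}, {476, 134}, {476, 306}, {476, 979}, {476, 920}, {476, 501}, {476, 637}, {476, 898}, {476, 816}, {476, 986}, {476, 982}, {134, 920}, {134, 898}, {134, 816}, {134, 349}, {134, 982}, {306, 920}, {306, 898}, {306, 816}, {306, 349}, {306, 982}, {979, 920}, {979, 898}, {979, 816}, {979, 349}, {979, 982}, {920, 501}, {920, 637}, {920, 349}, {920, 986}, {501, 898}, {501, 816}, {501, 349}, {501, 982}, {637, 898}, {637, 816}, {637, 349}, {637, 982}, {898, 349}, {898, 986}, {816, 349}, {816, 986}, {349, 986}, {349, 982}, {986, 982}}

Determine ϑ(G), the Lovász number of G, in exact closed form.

7

deg(489) = 17; N(489) = {551, 590, 507, 635, 108, 476, 134, 306, 979, 920, 501, 637, 898, 816, 349, 986, 982}.
deg(349) = 18; N(349) = {104, 590, 936, 364, 507, 635, 108, 489, 134, 306, 979, 920, 501, 637, 898, 816, 986, 982}.
Vertex 551 has 18 neighbors: 104, 590, 936, 364, 507, 635, 108, 489, 134, 306, 979, 920, 501, 637, 898, 816, 986, 982.
N(936) = {551, 590, 507, 635, 108, 476, 134, 306, 979, 920, 501, 637, 898, 816, 349, 986, 982}, |N(936)| = 17.
G = K_{7,7,4,3}: α = 7 = χ(Ḡ), so ϑ = 7.
≈ 7.0000000 (to 7 d.p.).
Lovász sandwich 7 ≤ 7 ≤ 7: collapsed.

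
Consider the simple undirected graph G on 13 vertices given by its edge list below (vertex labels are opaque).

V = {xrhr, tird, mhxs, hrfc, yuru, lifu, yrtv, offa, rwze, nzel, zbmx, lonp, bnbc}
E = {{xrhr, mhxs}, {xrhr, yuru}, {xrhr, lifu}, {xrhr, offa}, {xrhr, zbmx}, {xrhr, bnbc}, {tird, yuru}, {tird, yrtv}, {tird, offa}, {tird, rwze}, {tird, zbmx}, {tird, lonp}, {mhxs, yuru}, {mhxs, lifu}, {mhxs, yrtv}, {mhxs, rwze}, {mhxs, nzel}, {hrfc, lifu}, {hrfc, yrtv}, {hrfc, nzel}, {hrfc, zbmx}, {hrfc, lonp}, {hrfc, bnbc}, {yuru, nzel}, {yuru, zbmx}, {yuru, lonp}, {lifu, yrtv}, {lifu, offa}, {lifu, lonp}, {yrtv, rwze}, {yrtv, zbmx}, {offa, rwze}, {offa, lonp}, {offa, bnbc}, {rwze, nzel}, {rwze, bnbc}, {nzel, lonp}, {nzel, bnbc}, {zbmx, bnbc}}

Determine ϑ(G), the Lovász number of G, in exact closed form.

N(rwze) = {tird, mhxs, yrtv, offa, nzel, bnbc}, |N(rwze)| = 6.
N(offa) = {xrhr, tird, lifu, rwze, lonp, bnbc}, |N(offa)| = 6.
Vertex nzel has 6 neighbors: mhxs, hrfc, yuru, rwze, lonp, bnbc.
Vertex hrfc has 6 neighbors: lifu, yrtv, nzel, zbmx, lonp, bnbc.
deg(v) = 6 for all v (|V|=13); Paley(13): SR with (k,λ,μ)=(6,2,3).
The 3 distinct eigenvalues: [6.0, 1.30278, -2.30278].
With N=13: ϑ(G) = 13·(-(-sqrt(13)/2 - 1/2))/(6−(-sqrt(13)/2 - 1/2)) = sqrt(13).
= 3.60555… (decimal).

sqrt(13)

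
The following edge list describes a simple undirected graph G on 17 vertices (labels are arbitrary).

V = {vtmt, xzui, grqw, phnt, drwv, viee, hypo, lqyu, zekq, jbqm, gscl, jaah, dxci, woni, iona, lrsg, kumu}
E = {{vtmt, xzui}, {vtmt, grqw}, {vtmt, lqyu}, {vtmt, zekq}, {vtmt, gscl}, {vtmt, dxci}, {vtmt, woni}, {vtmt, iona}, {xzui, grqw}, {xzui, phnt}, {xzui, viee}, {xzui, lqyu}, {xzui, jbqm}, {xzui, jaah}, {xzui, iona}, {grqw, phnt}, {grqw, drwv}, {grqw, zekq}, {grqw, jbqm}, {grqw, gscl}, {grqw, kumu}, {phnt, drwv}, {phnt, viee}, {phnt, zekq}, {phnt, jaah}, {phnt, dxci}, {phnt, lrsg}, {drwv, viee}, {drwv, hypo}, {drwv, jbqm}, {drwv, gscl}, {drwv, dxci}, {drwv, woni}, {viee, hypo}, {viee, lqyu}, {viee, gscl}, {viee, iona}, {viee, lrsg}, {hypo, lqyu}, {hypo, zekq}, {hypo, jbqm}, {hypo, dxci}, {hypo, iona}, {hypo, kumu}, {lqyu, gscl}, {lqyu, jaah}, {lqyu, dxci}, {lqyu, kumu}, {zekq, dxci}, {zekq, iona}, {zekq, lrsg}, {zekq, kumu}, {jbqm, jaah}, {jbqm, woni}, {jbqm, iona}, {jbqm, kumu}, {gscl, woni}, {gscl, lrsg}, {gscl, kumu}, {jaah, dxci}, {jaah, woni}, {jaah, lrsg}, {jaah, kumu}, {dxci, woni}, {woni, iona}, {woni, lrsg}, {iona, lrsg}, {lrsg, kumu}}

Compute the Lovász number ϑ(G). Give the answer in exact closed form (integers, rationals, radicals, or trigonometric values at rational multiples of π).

sqrt(17)

Vertex jaah has 8 neighbors: xzui, phnt, lqyu, jbqm, dxci, woni, lrsg, kumu.
Vertex woni has 8 neighbors: vtmt, drwv, jbqm, gscl, jaah, dxci, iona, lrsg.
deg(dxci) = 8; N(dxci) = {vtmt, phnt, drwv, hypo, lqyu, zekq, jaah, woni}.
Vertex grqw has 8 neighbors: vtmt, xzui, phnt, drwv, zekq, jbqm, gscl, kumu.
17-vertex 8-regular graph: SR(17,8,3,4) — a Paley graph.
Distinct eigenvalues (to 4 d.p.): [8.0, 1.5616, -2.5616].
−17·(-sqrt(17)/2 - 1/2) / ((8)−(-sqrt(17)/2 - 1/2)) = sqrt(17) = ϑ(G).
ϑ(G) ≈ 4.1231056.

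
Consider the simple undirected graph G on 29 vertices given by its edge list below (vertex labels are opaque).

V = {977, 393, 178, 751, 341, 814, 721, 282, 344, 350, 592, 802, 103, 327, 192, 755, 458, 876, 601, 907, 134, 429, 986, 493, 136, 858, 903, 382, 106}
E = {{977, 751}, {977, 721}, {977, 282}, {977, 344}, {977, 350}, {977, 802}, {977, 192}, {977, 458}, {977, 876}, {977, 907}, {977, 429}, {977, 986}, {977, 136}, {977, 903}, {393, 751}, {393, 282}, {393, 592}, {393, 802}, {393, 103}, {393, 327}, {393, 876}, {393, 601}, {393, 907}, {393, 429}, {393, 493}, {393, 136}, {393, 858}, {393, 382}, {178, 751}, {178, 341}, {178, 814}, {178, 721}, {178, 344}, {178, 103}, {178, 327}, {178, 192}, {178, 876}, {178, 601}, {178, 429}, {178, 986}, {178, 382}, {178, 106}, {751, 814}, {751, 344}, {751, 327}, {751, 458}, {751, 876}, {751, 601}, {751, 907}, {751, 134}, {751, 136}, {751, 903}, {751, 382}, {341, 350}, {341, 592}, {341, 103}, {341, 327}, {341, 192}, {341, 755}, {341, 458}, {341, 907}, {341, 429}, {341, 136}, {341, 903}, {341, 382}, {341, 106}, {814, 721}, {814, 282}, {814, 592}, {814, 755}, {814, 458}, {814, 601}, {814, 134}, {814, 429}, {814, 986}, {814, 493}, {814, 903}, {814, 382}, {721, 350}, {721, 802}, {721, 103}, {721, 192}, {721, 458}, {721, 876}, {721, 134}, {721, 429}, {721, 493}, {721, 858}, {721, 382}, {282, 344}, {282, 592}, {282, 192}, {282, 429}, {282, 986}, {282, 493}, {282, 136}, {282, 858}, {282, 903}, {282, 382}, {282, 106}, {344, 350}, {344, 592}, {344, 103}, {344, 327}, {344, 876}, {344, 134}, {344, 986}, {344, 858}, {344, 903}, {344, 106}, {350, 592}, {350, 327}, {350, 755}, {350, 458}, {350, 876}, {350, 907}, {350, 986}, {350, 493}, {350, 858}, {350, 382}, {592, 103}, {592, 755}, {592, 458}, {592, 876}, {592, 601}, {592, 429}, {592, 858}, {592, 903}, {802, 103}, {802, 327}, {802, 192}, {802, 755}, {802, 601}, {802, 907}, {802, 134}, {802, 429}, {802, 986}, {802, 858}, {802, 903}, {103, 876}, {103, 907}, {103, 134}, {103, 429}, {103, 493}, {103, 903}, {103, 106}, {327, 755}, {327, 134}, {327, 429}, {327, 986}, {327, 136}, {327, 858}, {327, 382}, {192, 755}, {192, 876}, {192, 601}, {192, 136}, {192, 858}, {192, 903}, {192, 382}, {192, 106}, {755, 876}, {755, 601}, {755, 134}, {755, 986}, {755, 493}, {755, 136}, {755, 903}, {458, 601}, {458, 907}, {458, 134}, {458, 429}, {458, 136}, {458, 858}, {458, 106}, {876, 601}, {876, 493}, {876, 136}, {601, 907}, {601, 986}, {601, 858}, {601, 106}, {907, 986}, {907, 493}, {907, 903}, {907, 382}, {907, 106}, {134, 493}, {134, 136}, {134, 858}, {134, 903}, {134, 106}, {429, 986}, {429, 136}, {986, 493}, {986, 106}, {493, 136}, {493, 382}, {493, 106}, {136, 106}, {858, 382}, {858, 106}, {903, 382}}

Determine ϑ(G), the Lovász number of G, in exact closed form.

N(601) = {393, 178, 751, 814, 592, 802, 192, 755, 458, 876, 907, 986, 858, 106}, |N(601)| = 14.
Vertex 393 has 14 neighbors: 751, 282, 592, 802, 103, 327, 876, 601, 907, 429, 493, 136, 858, 382.
N(106) = {178, 341, 282, 344, 103, 192, 458, 601, 907, 134, 986, 493, 136, 858}, |N(106)| = 14.
N(903) = {977, 751, 341, 814, 282, 344, 592, 802, 103, 192, 755, 907, 134, 382}, |N(903)| = 14.
29-vertex 14-regular graph: strongly regular (29,14,6,7).
The 3 distinct eigenvalues: [14.0, 2.193, -3.193].
ϑ = −N·λ_min/(λ_max−λ_min) = −29·(-sqrt(29)/2 - 1/2)/(14−(-sqrt(29)/2 - 1/2)) = sqrt(29).
= 5.3851648… (decimal).

sqrt(29)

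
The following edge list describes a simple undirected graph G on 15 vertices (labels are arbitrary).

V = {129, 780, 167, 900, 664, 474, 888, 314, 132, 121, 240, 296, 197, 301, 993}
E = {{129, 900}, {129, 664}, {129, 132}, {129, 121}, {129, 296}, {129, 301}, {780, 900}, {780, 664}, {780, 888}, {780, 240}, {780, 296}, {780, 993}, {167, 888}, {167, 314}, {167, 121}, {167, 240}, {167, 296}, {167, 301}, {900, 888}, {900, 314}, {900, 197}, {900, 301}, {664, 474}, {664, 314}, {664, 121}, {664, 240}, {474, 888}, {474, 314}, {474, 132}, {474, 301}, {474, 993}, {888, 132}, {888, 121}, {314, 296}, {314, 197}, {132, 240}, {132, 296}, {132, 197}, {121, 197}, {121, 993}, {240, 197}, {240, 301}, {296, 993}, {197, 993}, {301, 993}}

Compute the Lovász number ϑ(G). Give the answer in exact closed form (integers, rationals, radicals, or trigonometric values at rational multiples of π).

5

N(132) = {129, 474, 888, 240, 296, 197}, |N(132)| = 6.
N(993) = {780, 474, 121, 296, 197, 301}, |N(993)| = 6.
deg(167) = 6; N(167) = {888, 314, 121, 240, 296, 301}.
Vertex 197 has 6 neighbors: 900, 314, 132, 121, 240, 993.
Every vertex has degree 6 (N=15); this is K(6,2), the Kneser graph.
The 3 distinct eigenvalues: [6.0, 1.0, -3.0].
Lovász (edge-transitive): ϑ = −15·(-3)/((6)−(-3)) = 5.
= 5.0000000… (decimal).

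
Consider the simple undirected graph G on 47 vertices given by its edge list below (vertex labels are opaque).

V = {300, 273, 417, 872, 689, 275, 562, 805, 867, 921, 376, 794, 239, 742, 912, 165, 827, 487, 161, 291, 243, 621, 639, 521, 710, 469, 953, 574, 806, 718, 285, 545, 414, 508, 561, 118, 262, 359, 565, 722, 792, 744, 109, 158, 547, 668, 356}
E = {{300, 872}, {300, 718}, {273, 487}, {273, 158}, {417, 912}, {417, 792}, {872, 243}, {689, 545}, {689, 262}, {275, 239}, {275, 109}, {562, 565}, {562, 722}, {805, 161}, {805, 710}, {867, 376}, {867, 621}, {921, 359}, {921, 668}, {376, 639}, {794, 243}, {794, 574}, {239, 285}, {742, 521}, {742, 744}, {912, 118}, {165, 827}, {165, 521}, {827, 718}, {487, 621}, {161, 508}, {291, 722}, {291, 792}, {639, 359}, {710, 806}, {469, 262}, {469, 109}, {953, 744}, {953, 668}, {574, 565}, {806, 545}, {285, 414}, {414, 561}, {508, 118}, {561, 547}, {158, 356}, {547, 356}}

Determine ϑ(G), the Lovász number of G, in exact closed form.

Vertex 921 has 2 neighbors: 359, 668.
N(668) = {921, 953}, |N(668)| = 2.
Vertex 109 has 2 neighbors: 275, 469.
Vertex 469 has 2 neighbors: 262, 109.
2-regular, N=47; connected 2-regular on 47 ⇒ C_{47}.
A has 24 distinct eigenvalues ≈ [2.0, 1.982, 1.929, 1.841, 1.721, 1.57, 1.39, 1.186, 0.961, 0.719, 0.464, 0.2, -0.067, -0.333, -0.593, -0.842, -1.076, -1.291, -1.483, -1.649, -1.785, -1.889, -1.96, -1.996].
Lovász (edge-transitive): ϑ = −47·(-2*cos(pi/47))/((2)−(-2*cos(pi/47))) = 47*cos(pi/47)/(cos(pi/47) + 1).
= 23.4737315… (decimal).
Lovász sandwich 23 ≤ 47*cos(pi/47)/(cos(pi/47) + 1) ≤ 24: both strict.

47*cos(pi/47)/(cos(pi/47) + 1)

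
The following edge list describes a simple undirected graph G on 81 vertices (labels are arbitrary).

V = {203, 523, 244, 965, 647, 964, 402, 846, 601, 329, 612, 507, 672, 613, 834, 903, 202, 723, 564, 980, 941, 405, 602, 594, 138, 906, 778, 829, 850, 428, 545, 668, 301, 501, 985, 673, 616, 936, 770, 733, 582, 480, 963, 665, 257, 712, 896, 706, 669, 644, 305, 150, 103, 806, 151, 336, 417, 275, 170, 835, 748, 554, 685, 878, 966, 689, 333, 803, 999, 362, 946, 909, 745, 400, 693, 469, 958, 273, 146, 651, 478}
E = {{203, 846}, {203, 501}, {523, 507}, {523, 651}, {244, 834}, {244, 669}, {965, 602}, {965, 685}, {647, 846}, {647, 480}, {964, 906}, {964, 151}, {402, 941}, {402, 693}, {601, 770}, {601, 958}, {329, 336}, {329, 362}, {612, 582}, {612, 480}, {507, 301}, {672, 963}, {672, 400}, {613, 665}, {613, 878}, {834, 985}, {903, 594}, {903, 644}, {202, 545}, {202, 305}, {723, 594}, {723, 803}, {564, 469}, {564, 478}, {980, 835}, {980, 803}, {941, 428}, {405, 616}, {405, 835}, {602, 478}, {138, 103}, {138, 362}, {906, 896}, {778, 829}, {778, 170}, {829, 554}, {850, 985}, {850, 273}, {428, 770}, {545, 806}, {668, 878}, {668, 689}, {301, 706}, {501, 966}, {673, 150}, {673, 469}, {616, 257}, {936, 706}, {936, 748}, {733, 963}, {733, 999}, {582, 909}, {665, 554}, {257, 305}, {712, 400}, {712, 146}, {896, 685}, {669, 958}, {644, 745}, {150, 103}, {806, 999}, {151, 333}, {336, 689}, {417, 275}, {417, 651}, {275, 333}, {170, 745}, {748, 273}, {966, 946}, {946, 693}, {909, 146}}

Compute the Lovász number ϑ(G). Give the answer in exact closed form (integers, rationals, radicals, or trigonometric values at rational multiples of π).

N(336) = {329, 689}, |N(336)| = 2.
Vertex 835 has 2 neighbors: 980, 405.
deg(405) = 2; N(405) = {616, 835}.
N(138) = {103, 362}, |N(138)| = 2.
2-regular, N=81; the odd cycle C_{81}.
A has 41 distinct eigenvalues ≈ [2.0, 1.99399, 1.97598, 1.94609, 1.9045, 1.85145, 1.78727, 1.71233, 1.6271, 1.53209, 1.42786, 1.31504, 1.19432, 1.06641, 0.93209, 0.79216, 0.64747, 0.49888, 0.3473, 0.19362, 0.03878, -0.11629, -0.27066, -0.42341, -0.57361, -0.72036, -0.86277, -1.0, -1.13121, -1.25562, -1.37248, -1.48109, -1.58079, -1.67098, -1.75112, -1.82073, -1.87939, -1.92674, -1.96251, -1.98648, -1.9985].
With N=81: ϑ(G) = 81·(-(-1)*2*cos(pi/81))/(2−(-2*cos(pi/81))) = 81*cos(pi/81)/(cos(pi/81) + 1).
Numerically 40.484765310.
Sandwich: α(G)=40 ≤ ϑ(G)=81*cos(pi/81)/(cos(pi/81) + 1) ≤ χ(Ḡ)=41 (both strict).

81*cos(pi/81)/(cos(pi/81) + 1)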